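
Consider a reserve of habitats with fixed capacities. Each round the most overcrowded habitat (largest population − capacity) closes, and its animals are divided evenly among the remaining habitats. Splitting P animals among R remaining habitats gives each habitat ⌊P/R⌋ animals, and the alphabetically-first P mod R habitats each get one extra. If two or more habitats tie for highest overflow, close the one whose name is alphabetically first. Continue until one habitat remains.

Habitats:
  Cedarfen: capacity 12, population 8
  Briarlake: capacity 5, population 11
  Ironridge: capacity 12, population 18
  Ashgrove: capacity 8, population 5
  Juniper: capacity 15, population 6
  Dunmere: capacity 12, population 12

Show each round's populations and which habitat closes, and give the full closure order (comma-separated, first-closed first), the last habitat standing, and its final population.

Closure order: Briarlake, Ironridge, Dunmere, Ashgrove, Cedarfen
Last habitat: Juniper with 60 animals

Round 1: Ashgrove=5 Briarlake=11 Cedarfen=8 Dunmere=12 Ironridge=18 Juniper=6 → close Briarlake (overflow 6)
  11÷5 = 2 each, +1 to first 1
Round 2: Ashgrove=8 Cedarfen=10 Dunmere=14 Ironridge=20 Juniper=8 → close Ironridge (overflow 8)
  20÷4 = 5 each, +1 to first 0
Round 3: Ashgrove=13 Cedarfen=15 Dunmere=19 Juniper=13 → close Dunmere (overflow 7)
  19÷3 = 6 each, +1 to first 1
Round 4: Ashgrove=20 Cedarfen=21 Juniper=19 → close Ashgrove (overflow 12)
  20÷2 = 10 each, +1 to first 0
Round 5: Cedarfen=31 Juniper=29 → close Cedarfen (overflow 19)
  31÷1 = 31 each, +1 to first 0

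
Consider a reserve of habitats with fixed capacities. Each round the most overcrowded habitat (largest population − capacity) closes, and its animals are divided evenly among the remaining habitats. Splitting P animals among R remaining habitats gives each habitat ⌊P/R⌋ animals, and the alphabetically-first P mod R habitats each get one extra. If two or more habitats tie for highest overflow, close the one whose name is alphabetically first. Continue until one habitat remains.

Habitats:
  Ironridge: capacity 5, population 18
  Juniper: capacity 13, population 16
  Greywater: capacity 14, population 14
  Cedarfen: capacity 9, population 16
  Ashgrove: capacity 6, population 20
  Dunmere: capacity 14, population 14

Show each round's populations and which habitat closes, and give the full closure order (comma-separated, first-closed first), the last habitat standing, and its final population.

Round 1: Ashgrove=20 Cedarfen=16 Dunmere=14 Greywater=14 Ironridge=18 Juniper=16 → close Ashgrove (overflow 14)
  20÷5 = 4 each, +1 to first 0
Round 2: Cedarfen=20 Dunmere=18 Greywater=18 Ironridge=22 Juniper=20 → close Ironridge (overflow 17)
  22÷4 = 5 each, +1 to first 2
Round 3: Cedarfen=26 Dunmere=24 Greywater=23 Juniper=25 → close Cedarfen (overflow 17)
  26÷3 = 8 each, +1 to first 2
Round 4: Dunmere=33 Greywater=32 Juniper=33 → close Juniper (overflow 20)
  33÷2 = 16 each, +1 to first 1
Round 5: Dunmere=50 Greywater=48 → close Dunmere (overflow 36)
  50÷1 = 50 each, +1 to first 0

Closure order: Ashgrove, Ironridge, Cedarfen, Juniper, Dunmere
Last habitat: Greywater with 98 animals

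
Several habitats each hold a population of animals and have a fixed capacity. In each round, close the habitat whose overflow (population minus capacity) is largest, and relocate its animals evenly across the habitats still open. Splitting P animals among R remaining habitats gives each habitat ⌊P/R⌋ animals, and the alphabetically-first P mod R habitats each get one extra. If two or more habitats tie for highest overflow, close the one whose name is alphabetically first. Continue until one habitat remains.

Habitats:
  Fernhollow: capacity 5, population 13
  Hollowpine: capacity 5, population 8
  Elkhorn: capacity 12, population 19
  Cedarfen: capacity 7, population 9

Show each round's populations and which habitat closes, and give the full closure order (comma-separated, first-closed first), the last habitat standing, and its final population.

Closure order: Fernhollow, Elkhorn, Cedarfen
Last habitat: Hollowpine with 49 animals

Round 1: Cedarfen=9 Elkhorn=19 Fernhollow=13 Hollowpine=8 → close Fernhollow (overflow 8)
  13÷3 = 4 each, +1 to first 1
Round 2: Cedarfen=14 Elkhorn=23 Hollowpine=12 → close Elkhorn (overflow 11)
  23÷2 = 11 each, +1 to first 1
Round 3: Cedarfen=26 Hollowpine=23 → close Cedarfen (overflow 19)
  26÷1 = 26 each, +1 to first 0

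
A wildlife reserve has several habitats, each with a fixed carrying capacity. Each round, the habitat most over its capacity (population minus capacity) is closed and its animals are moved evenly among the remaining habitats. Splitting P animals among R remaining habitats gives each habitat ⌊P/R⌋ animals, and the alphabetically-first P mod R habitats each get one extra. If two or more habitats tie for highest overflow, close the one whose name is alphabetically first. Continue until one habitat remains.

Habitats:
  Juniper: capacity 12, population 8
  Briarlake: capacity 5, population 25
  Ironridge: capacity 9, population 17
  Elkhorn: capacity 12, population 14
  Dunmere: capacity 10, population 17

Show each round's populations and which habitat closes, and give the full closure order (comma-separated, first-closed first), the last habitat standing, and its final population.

Round 1: Briarlake=25 Dunmere=17 Elkhorn=14 Ironridge=17 Juniper=8 → close Briarlake (overflow 20)
  25÷4 = 6 each, +1 to first 1
Round 2: Dunmere=24 Elkhorn=20 Ironridge=23 Juniper=14 → close Dunmere (overflow 14)
  24÷3 = 8 each, +1 to first 0
Round 3: Elkhorn=28 Ironridge=31 Juniper=22 → close Ironridge (overflow 22)
  31÷2 = 15 each, +1 to first 1
Round 4: Elkhorn=44 Juniper=37 → close Elkhorn (overflow 32)
  44÷1 = 44 each, +1 to first 0

Closure order: Briarlake, Dunmere, Ironridge, Elkhorn
Last habitat: Juniper with 81 animals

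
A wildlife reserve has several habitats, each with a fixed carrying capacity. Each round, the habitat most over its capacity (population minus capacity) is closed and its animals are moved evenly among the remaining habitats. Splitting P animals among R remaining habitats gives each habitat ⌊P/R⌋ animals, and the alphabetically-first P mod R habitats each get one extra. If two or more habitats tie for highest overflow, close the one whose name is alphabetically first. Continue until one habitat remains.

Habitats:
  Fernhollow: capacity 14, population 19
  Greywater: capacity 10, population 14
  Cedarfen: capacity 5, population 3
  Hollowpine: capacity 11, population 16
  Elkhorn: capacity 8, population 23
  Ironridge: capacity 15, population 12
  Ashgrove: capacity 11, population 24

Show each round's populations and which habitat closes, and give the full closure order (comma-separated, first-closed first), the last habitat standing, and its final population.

Closure order: Elkhorn, Ashgrove, Fernhollow, Greywater, Hollowpine, Cedarfen
Last habitat: Ironridge with 111 animals

Round 1: Ashgrove=24 Cedarfen=3 Elkhorn=23 Fernhollow=19 Greywater=14 Hollowpine=16 Ironridge=12 → close Elkhorn (overflow 15)
  23÷6 = 3 each, +1 to first 5
Round 2: Ashgrove=28 Cedarfen=7 Fernhollow=23 Greywater=18 Hollowpine=20 Ironridge=15 → close Ashgrove (overflow 17)
  28÷5 = 5 each, +1 to first 3
Round 3: Cedarfen=13 Fernhollow=29 Greywater=24 Hollowpine=25 Ironridge=20 → close Fernhollow (overflow 15)
  29÷4 = 7 each, +1 to first 1
Round 4: Cedarfen=21 Greywater=31 Hollowpine=32 Ironridge=27 → close Greywater (overflow 21)
  31÷3 = 10 each, +1 to first 1
Round 5: Cedarfen=32 Hollowpine=42 Ironridge=37 → close Hollowpine (overflow 31)
  42÷2 = 21 each, +1 to first 0
Round 6: Cedarfen=53 Ironridge=58 → close Cedarfen (overflow 48)
  53÷1 = 53 each, +1 to first 0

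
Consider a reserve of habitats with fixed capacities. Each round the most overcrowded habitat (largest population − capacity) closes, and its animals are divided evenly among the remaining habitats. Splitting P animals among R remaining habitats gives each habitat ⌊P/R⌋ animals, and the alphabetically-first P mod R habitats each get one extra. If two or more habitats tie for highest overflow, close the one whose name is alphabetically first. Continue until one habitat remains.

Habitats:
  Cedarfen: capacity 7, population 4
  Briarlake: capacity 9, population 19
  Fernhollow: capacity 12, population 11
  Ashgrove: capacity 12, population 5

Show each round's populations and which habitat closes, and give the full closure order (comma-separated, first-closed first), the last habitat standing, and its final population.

Closure order: Briarlake, Fernhollow, Cedarfen
Last habitat: Ashgrove with 39 animals

Round 1: Ashgrove=5 Briarlake=19 Cedarfen=4 Fernhollow=11 → close Briarlake (overflow 10)
  19÷3 = 6 each, +1 to first 1
Round 2: Ashgrove=12 Cedarfen=10 Fernhollow=17 → close Fernhollow (overflow 5)
  17÷2 = 8 each, +1 to first 1
Round 3: Ashgrove=21 Cedarfen=18 → close Cedarfen (overflow 11)
  18÷1 = 18 each, +1 to first 0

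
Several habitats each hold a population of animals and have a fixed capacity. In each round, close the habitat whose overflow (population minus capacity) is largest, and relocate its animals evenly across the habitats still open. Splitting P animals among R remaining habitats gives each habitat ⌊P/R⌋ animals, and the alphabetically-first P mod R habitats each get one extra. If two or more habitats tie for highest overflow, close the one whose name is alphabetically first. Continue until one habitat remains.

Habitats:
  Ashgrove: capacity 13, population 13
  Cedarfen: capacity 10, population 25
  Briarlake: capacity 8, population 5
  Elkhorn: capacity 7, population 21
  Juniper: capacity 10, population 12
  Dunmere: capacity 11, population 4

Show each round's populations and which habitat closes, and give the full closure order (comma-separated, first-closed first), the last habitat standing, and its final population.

Closure order: Cedarfen, Elkhorn, Juniper, Ashgrove, Briarlake
Last habitat: Dunmere with 80 animals

Round 1: Ashgrove=13 Briarlake=5 Cedarfen=25 Dunmere=4 Elkhorn=21 Juniper=12 → close Cedarfen (overflow 15)
  25÷5 = 5 each, +1 to first 0
Round 2: Ashgrove=18 Briarlake=10 Dunmere=9 Elkhorn=26 Juniper=17 → close Elkhorn (overflow 19)
  26÷4 = 6 each, +1 to first 2
Round 3: Ashgrove=25 Briarlake=17 Dunmere=15 Juniper=23 → close Juniper (overflow 13)
  23÷3 = 7 each, +1 to first 2
Round 4: Ashgrove=33 Briarlake=25 Dunmere=22 → close Ashgrove (overflow 20)
  33÷2 = 16 each, +1 to first 1
Round 5: Briarlake=42 Dunmere=38 → close Briarlake (overflow 34)
  42÷1 = 42 each, +1 to first 0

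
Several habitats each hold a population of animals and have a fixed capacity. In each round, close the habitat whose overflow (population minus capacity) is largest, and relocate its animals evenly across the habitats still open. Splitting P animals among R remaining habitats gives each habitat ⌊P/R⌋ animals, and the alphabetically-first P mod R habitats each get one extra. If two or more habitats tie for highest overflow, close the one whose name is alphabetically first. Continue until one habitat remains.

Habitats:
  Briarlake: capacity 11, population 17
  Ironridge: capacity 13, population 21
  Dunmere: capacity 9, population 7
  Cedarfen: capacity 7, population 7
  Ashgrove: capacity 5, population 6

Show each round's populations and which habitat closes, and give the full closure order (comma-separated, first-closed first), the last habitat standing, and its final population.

Closure order: Ironridge, Briarlake, Ashgrove, Cedarfen
Last habitat: Dunmere with 58 animals

Round 1: Ashgrove=6 Briarlake=17 Cedarfen=7 Dunmere=7 Ironridge=21 → close Ironridge (overflow 8)
  21÷4 = 5 each, +1 to first 1
Round 2: Ashgrove=12 Briarlake=22 Cedarfen=12 Dunmere=12 → close Briarlake (overflow 11)
  22÷3 = 7 each, +1 to first 1
Round 3: Ashgrove=20 Cedarfen=19 Dunmere=19 → close Ashgrove (overflow 15)
  20÷2 = 10 each, +1 to first 0
Round 4: Cedarfen=29 Dunmere=29 → close Cedarfen (overflow 22)
  29÷1 = 29 each, +1 to first 0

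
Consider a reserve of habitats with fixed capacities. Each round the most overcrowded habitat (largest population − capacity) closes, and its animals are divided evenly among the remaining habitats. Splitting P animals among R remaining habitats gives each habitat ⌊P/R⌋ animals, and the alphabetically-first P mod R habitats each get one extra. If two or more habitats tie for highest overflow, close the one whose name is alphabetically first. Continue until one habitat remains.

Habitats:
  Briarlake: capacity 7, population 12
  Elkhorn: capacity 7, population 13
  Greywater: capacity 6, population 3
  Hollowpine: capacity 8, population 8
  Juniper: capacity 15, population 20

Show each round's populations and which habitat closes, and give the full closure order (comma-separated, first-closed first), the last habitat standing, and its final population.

Closure order: Elkhorn, Briarlake, Juniper, Hollowpine
Last habitat: Greywater with 56 animals

Round 1: Briarlake=12 Elkhorn=13 Greywater=3 Hollowpine=8 Juniper=20 → close Elkhorn (overflow 6)
  13÷4 = 3 each, +1 to first 1
Round 2: Briarlake=16 Greywater=6 Hollowpine=11 Juniper=23 → close Briarlake (overflow 9)
  16÷3 = 5 each, +1 to first 1
Round 3: Greywater=12 Hollowpine=16 Juniper=28 → close Juniper (overflow 13)
  28÷2 = 14 each, +1 to first 0
Round 4: Greywater=26 Hollowpine=30 → close Hollowpine (overflow 22)
  30÷1 = 30 each, +1 to first 0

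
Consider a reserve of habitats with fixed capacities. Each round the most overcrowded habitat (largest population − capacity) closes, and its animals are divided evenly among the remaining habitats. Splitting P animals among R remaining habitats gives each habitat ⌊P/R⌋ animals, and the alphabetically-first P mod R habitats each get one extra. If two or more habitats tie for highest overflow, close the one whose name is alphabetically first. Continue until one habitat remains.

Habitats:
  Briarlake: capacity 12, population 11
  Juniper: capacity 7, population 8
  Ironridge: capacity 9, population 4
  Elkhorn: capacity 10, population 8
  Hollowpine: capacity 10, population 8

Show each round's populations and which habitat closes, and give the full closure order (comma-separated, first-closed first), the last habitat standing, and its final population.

Round 1: Briarlake=11 Elkhorn=8 Hollowpine=8 Ironridge=4 Juniper=8 → close Juniper (overflow 1)
  8÷4 = 2 each, +1 to first 0
Round 2: Briarlake=13 Elkhorn=10 Hollowpine=10 Ironridge=6 → close Briarlake (overflow 1)
  13÷3 = 4 each, +1 to first 1
Round 3: Elkhorn=15 Hollowpine=14 Ironridge=10 → close Elkhorn (overflow 5)
  15÷2 = 7 each, +1 to first 1
Round 4: Hollowpine=22 Ironridge=17 → close Hollowpine (overflow 12)
  22÷1 = 22 each, +1 to first 0

Closure order: Juniper, Briarlake, Elkhorn, Hollowpine
Last habitat: Ironridge with 39 animals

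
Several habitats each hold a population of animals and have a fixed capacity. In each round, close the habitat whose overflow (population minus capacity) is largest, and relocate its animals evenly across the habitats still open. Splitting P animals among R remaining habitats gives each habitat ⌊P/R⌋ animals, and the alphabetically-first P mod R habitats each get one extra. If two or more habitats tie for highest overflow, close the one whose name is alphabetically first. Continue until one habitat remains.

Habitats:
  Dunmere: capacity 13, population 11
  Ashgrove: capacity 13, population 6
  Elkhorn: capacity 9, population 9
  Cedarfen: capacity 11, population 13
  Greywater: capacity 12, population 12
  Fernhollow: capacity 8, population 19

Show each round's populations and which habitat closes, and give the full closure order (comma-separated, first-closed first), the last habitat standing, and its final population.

Round 1: Ashgrove=6 Cedarfen=13 Dunmere=11 Elkhorn=9 Fernhollow=19 Greywater=12 → close Fernhollow (overflow 11)
  19÷5 = 3 each, +1 to first 4
Round 2: Ashgrove=10 Cedarfen=17 Dunmere=15 Elkhorn=13 Greywater=15 → close Cedarfen (overflow 6)
  17÷4 = 4 each, +1 to first 1
Round 3: Ashgrove=15 Dunmere=19 Elkhorn=17 Greywater=19 → close Elkhorn (overflow 8)
  17÷3 = 5 each, +1 to first 2
Round 4: Ashgrove=21 Dunmere=25 Greywater=24 → close Dunmere (overflow 12)
  25÷2 = 12 each, +1 to first 1
Round 5: Ashgrove=34 Greywater=36 → close Greywater (overflow 24)
  36÷1 = 36 each, +1 to first 0

Closure order: Fernhollow, Cedarfen, Elkhorn, Dunmere, Greywater
Last habitat: Ashgrove with 70 animals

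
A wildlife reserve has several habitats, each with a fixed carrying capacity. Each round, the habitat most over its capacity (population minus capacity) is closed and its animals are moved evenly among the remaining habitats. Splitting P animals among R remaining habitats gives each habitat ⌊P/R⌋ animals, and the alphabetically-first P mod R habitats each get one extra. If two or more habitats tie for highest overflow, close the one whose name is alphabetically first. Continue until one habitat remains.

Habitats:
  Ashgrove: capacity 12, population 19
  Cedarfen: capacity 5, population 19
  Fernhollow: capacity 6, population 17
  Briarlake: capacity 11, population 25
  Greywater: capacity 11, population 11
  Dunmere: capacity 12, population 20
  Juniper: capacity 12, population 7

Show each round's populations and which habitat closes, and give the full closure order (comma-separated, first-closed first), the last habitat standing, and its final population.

Closure order: Briarlake, Cedarfen, Fernhollow, Ashgrove, Dunmere, Greywater
Last habitat: Juniper with 118 animals

Round 1: Ashgrove=19 Briarlake=25 Cedarfen=19 Dunmere=20 Fernhollow=17 Greywater=11 Juniper=7 → close Briarlake (overflow 14)
  25÷6 = 4 each, +1 to first 1
Round 2: Ashgrove=24 Cedarfen=23 Dunmere=24 Fernhollow=21 Greywater=15 Juniper=11 → close Cedarfen (overflow 18)
  23÷5 = 4 each, +1 to first 3
Round 3: Ashgrove=29 Dunmere=29 Fernhollow=26 Greywater=19 Juniper=15 → close Fernhollow (overflow 20)
  26÷4 = 6 each, +1 to first 2
Round 4: Ashgrove=36 Dunmere=36 Greywater=25 Juniper=21 → close Ashgrove (overflow 24)
  36÷3 = 12 each, +1 to first 0
Round 5: Dunmere=48 Greywater=37 Juniper=33 → close Dunmere (overflow 36)
  48÷2 = 24 each, +1 to first 0
Round 6: Greywater=61 Juniper=57 → close Greywater (overflow 50)
  61÷1 = 61 each, +1 to first 0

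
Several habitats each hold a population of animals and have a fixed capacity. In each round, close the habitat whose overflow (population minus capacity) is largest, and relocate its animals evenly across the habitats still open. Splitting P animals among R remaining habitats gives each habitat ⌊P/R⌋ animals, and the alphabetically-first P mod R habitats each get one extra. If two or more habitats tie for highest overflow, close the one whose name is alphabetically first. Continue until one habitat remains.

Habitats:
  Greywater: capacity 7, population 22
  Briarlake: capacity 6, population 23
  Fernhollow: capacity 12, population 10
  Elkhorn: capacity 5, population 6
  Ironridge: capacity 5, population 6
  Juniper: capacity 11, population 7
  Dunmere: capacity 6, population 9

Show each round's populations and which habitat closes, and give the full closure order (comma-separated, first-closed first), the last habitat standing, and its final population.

Closure order: Briarlake, Greywater, Dunmere, Elkhorn, Ironridge, Fernhollow
Last habitat: Juniper with 83 animals

Round 1: Briarlake=23 Dunmere=9 Elkhorn=6 Fernhollow=10 Greywater=22 Ironridge=6 Juniper=7 → close Briarlake (overflow 17)
  23÷6 = 3 each, +1 to first 5
Round 2: Dunmere=13 Elkhorn=10 Fernhollow=14 Greywater=26 Ironridge=10 Juniper=10 → close Greywater (overflow 19)
  26÷5 = 5 each, +1 to first 1
Round 3: Dunmere=19 Elkhorn=15 Fernhollow=19 Ironridge=15 Juniper=15 → close Dunmere (overflow 13)
  19÷4 = 4 each, +1 to first 3
Round 4: Elkhorn=20 Fernhollow=24 Ironridge=20 Juniper=19 → close Elkhorn (overflow 15)
  20÷3 = 6 each, +1 to first 2
Round 5: Fernhollow=31 Ironridge=27 Juniper=25 → close Ironridge (overflow 22)
  27÷2 = 13 each, +1 to first 1
Round 6: Fernhollow=45 Juniper=38 → close Fernhollow (overflow 33)
  45÷1 = 45 each, +1 to first 0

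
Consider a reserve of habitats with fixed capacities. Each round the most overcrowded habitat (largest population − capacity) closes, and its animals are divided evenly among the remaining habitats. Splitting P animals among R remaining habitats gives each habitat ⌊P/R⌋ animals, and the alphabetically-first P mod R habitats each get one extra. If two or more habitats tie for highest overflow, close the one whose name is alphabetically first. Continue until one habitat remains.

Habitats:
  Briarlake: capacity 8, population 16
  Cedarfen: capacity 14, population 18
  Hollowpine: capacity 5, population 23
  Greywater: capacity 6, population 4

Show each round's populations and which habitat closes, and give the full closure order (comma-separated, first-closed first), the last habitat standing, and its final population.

Closure order: Hollowpine, Briarlake, Cedarfen
Last habitat: Greywater with 61 animals

Round 1: Briarlake=16 Cedarfen=18 Greywater=4 Hollowpine=23 → close Hollowpine (overflow 18)
  23÷3 = 7 each, +1 to first 2
Round 2: Briarlake=24 Cedarfen=26 Greywater=11 → close Briarlake (overflow 16)
  24÷2 = 12 each, +1 to first 0
Round 3: Cedarfen=38 Greywater=23 → close Cedarfen (overflow 24)
  38÷1 = 38 each, +1 to first 0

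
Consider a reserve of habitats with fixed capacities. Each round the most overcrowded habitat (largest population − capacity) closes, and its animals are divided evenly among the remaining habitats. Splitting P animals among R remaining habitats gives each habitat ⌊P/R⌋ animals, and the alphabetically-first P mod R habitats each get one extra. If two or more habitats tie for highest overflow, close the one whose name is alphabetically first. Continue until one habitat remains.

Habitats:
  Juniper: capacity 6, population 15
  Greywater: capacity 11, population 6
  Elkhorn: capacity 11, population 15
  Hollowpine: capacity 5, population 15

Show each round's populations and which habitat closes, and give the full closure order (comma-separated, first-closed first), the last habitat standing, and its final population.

Round 1: Elkhorn=15 Greywater=6 Hollowpine=15 Juniper=15 → close Hollowpine (overflow 10)
  15÷3 = 5 each, +1 to first 0
Round 2: Elkhorn=20 Greywater=11 Juniper=20 → close Juniper (overflow 14)
  20÷2 = 10 each, +1 to first 0
Round 3: Elkhorn=30 Greywater=21 → close Elkhorn (overflow 19)
  30÷1 = 30 each, +1 to first 0

Closure order: Hollowpine, Juniper, Elkhorn
Last habitat: Greywater with 51 animals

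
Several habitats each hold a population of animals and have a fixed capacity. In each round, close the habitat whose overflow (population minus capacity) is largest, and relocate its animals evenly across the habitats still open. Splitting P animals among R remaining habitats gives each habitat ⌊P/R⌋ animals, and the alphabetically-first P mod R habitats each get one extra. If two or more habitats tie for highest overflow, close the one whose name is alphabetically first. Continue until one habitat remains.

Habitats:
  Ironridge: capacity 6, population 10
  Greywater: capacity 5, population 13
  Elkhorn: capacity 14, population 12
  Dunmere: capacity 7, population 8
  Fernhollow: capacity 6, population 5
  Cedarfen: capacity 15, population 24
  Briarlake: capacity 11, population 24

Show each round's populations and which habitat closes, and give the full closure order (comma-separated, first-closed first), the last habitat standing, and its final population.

Round 1: Briarlake=24 Cedarfen=24 Dunmere=8 Elkhorn=12 Fernhollow=5 Greywater=13 Ironridge=10 → close Briarlake (overflow 13)
  24÷6 = 4 each, +1 to first 0
Round 2: Cedarfen=28 Dunmere=12 Elkhorn=16 Fernhollow=9 Greywater=17 Ironridge=14 → close Cedarfen (overflow 13)
  28÷5 = 5 each, +1 to first 3
Round 3: Dunmere=18 Elkhorn=22 Fernhollow=15 Greywater=22 Ironridge=19 → close Greywater (overflow 17)
  22÷4 = 5 each, +1 to first 2
Round 4: Dunmere=24 Elkhorn=28 Fernhollow=20 Ironridge=24 → close Ironridge (overflow 18)
  24÷3 = 8 each, +1 to first 0
Round 5: Dunmere=32 Elkhorn=36 Fernhollow=28 → close Dunmere (overflow 25)
  32÷2 = 16 each, +1 to first 0
Round 6: Elkhorn=52 Fernhollow=44 → close Elkhorn (overflow 38)
  52÷1 = 52 each, +1 to first 0

Closure order: Briarlake, Cedarfen, Greywater, Ironridge, Dunmere, Elkhorn
Last habitat: Fernhollow with 96 animals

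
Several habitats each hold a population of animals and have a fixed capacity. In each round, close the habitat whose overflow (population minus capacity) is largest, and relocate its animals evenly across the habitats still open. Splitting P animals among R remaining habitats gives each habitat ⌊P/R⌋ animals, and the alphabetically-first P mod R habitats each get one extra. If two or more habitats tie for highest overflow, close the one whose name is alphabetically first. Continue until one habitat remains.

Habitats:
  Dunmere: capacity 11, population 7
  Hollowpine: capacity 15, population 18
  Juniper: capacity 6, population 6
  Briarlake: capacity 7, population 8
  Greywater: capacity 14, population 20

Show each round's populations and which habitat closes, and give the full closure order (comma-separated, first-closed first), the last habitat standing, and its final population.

Closure order: Greywater, Hollowpine, Briarlake, Juniper
Last habitat: Dunmere with 59 animals

Round 1: Briarlake=8 Dunmere=7 Greywater=20 Hollowpine=18 Juniper=6 → close Greywater (overflow 6)
  20÷4 = 5 each, +1 to first 0
Round 2: Briarlake=13 Dunmere=12 Hollowpine=23 Juniper=11 → close Hollowpine (overflow 8)
  23÷3 = 7 each, +1 to first 2
Round 3: Briarlake=21 Dunmere=20 Juniper=18 → close Briarlake (overflow 14)
  21÷2 = 10 each, +1 to first 1
Round 4: Dunmere=31 Juniper=28 → close Juniper (overflow 22)
  28÷1 = 28 each, +1 to first 0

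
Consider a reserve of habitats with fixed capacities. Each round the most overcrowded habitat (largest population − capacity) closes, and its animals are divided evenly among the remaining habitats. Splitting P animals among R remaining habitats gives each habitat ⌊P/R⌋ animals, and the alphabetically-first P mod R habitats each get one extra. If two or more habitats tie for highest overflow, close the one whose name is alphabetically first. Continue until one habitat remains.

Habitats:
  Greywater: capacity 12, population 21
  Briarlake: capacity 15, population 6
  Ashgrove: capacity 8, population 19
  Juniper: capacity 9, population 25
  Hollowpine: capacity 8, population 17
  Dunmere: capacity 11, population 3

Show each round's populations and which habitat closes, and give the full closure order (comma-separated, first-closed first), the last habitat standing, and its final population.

Round 1: Ashgrove=19 Briarlake=6 Dunmere=3 Greywater=21 Hollowpine=17 Juniper=25 → close Juniper (overflow 16)
  25÷5 = 5 each, +1 to first 0
Round 2: Ashgrove=24 Briarlake=11 Dunmere=8 Greywater=26 Hollowpine=22 → close Ashgrove (overflow 16)
  24÷4 = 6 each, +1 to first 0
Round 3: Briarlake=17 Dunmere=14 Greywater=32 Hollowpine=28 → close Greywater (overflow 20)
  32÷3 = 10 each, +1 to first 2
Round 4: Briarlake=28 Dunmere=25 Hollowpine=38 → close Hollowpine (overflow 30)
  38÷2 = 19 each, +1 to first 0
Round 5: Briarlake=47 Dunmere=44 → close Dunmere (overflow 33)
  44÷1 = 44 each, +1 to first 0

Closure order: Juniper, Ashgrove, Greywater, Hollowpine, Dunmere
Last habitat: Briarlake with 91 animals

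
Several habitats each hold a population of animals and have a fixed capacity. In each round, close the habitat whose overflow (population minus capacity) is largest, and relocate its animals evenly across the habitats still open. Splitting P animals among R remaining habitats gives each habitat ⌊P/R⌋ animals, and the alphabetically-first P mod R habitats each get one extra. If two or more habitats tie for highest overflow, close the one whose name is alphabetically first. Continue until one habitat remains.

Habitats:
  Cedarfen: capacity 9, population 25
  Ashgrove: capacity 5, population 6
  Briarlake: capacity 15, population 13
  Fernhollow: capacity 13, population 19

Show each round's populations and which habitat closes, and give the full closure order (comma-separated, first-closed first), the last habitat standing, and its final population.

Closure order: Cedarfen, Fernhollow, Ashgrove
Last habitat: Briarlake with 63 animals

Round 1: Ashgrove=6 Briarlake=13 Cedarfen=25 Fernhollow=19 → close Cedarfen (overflow 16)
  25÷3 = 8 each, +1 to first 1
Round 2: Ashgrove=15 Briarlake=21 Fernhollow=27 → close Fernhollow (overflow 14)
  27÷2 = 13 each, +1 to first 1
Round 3: Ashgrove=29 Briarlake=34 → close Ashgrove (overflow 24)
  29÷1 = 29 each, +1 to first 0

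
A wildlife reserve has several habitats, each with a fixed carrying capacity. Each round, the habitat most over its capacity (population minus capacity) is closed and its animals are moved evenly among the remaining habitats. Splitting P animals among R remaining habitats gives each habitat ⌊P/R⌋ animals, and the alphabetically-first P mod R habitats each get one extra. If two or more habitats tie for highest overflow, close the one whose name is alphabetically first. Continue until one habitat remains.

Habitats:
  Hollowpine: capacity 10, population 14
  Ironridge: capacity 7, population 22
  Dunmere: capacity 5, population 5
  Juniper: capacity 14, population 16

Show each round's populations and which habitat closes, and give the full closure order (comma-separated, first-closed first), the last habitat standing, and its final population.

Closure order: Ironridge, Hollowpine, Dunmere
Last habitat: Juniper with 57 animals

Round 1: Dunmere=5 Hollowpine=14 Ironridge=22 Juniper=16 → close Ironridge (overflow 15)
  22÷3 = 7 each, +1 to first 1
Round 2: Dunmere=13 Hollowpine=21 Juniper=23 → close Hollowpine (overflow 11)
  21÷2 = 10 each, +1 to first 1
Round 3: Dunmere=24 Juniper=33 → close Dunmere (overflow 19)
  24÷1 = 24 each, +1 to first 0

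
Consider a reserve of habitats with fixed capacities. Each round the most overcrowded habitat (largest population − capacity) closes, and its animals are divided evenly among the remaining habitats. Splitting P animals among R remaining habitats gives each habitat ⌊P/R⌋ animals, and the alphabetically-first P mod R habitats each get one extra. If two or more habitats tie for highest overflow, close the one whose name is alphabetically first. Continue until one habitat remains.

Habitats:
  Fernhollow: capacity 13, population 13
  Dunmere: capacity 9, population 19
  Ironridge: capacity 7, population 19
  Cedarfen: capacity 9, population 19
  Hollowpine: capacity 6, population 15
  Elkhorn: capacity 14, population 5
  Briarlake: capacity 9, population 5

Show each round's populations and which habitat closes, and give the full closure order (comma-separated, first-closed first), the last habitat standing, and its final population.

Closure order: Ironridge, Cedarfen, Dunmere, Hollowpine, Fernhollow, Briarlake
Last habitat: Elkhorn with 95 animals

Round 1: Briarlake=5 Cedarfen=19 Dunmere=19 Elkhorn=5 Fernhollow=13 Hollowpine=15 Ironridge=19 → close Ironridge (overflow 12)
  19÷6 = 3 each, +1 to first 1
Round 2: Briarlake=9 Cedarfen=22 Dunmere=22 Elkhorn=8 Fernhollow=16 Hollowpine=18 → close Cedarfen (overflow 13)
  22÷5 = 4 each, +1 to first 2
Round 3: Briarlake=14 Dunmere=27 Elkhorn=12 Fernhollow=20 Hollowpine=22 → close Dunmere (overflow 18)
  27÷4 = 6 each, +1 to first 3
Round 4: Briarlake=21 Elkhorn=19 Fernhollow=27 Hollowpine=28 → close Hollowpine (overflow 22)
  28÷3 = 9 each, +1 to first 1
Round 5: Briarlake=31 Elkhorn=28 Fernhollow=36 → close Fernhollow (overflow 23)
  36÷2 = 18 each, +1 to first 0
Round 6: Briarlake=49 Elkhorn=46 → close Briarlake (overflow 40)
  49÷1 = 49 each, +1 to first 0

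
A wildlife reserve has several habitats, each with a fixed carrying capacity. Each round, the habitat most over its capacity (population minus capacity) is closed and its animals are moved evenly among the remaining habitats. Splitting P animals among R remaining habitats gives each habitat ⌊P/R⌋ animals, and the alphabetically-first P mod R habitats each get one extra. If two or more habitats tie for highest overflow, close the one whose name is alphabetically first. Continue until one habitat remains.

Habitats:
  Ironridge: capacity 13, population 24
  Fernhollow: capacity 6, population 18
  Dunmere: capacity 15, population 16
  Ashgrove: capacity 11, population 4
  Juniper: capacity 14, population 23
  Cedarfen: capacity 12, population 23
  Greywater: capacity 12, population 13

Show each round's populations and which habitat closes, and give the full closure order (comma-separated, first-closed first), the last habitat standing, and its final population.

Closure order: Fernhollow, Cedarfen, Ironridge, Juniper, Dunmere, Greywater
Last habitat: Ashgrove with 121 animals

Round 1: Ashgrove=4 Cedarfen=23 Dunmere=16 Fernhollow=18 Greywater=13 Ironridge=24 Juniper=23 → close Fernhollow (overflow 12)
  18÷6 = 3 each, +1 to first 0
Round 2: Ashgrove=7 Cedarfen=26 Dunmere=19 Greywater=16 Ironridge=27 Juniper=26 → close Cedarfen (overflow 14)
  26÷5 = 5 each, +1 to first 1
Round 3: Ashgrove=13 Dunmere=24 Greywater=21 Ironridge=32 Juniper=31 → close Ironridge (overflow 19)
  32÷4 = 8 each, +1 to first 0
Round 4: Ashgrove=21 Dunmere=32 Greywater=29 Juniper=39 → close Juniper (overflow 25)
  39÷3 = 13 each, +1 to first 0
Round 5: Ashgrove=34 Dunmere=45 Greywater=42 → close Dunmere (overflow 30)
  45÷2 = 22 each, +1 to first 1
Round 6: Ashgrove=57 Greywater=64 → close Greywater (overflow 52)
  64÷1 = 64 each, +1 to first 0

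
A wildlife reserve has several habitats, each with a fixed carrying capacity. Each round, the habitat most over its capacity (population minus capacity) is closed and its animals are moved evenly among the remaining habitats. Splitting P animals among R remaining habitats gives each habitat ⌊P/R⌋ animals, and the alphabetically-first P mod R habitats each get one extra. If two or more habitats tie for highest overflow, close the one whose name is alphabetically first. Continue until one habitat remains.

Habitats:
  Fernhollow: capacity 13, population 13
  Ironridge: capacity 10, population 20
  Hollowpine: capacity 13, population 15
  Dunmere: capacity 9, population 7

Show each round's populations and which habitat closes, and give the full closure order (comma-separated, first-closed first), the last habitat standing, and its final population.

Round 1: Dunmere=7 Fernhollow=13 Hollowpine=15 Ironridge=20 → close Ironridge (overflow 10)
  20÷3 = 6 each, +1 to first 2
Round 2: Dunmere=14 Fernhollow=20 Hollowpine=21 → close Hollowpine (overflow 8)
  21÷2 = 10 each, +1 to first 1
Round 3: Dunmere=25 Fernhollow=30 → close Fernhollow (overflow 17)
  30÷1 = 30 each, +1 to first 0

Closure order: Ironridge, Hollowpine, Fernhollow
Last habitat: Dunmere with 55 animals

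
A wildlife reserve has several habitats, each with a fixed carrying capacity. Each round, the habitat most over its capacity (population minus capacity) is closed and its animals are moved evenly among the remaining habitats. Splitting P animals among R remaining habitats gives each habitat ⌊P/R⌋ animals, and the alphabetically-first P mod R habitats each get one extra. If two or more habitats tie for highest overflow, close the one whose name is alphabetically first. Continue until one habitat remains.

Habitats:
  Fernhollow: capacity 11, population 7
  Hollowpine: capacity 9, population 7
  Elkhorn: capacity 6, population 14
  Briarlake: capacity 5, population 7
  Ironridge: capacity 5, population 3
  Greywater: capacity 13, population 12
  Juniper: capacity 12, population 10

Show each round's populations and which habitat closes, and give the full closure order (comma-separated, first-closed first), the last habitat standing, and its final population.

Round 1: Briarlake=7 Elkhorn=14 Fernhollow=7 Greywater=12 Hollowpine=7 Ironridge=3 Juniper=10 → close Elkhorn (overflow 8)
  14÷6 = 2 each, +1 to first 2
Round 2: Briarlake=10 Fernhollow=10 Greywater=14 Hollowpine=9 Ironridge=5 Juniper=12 → close Briarlake (overflow 5)
  10÷5 = 2 each, +1 to first 0
Round 3: Fernhollow=12 Greywater=16 Hollowpine=11 Ironridge=7 Juniper=14 → close Greywater (overflow 3)
  16÷4 = 4 each, +1 to first 0
Round 4: Fernhollow=16 Hollowpine=15 Ironridge=11 Juniper=18 → close Hollowpine (overflow 6)
  15÷3 = 5 each, +1 to first 0
Round 5: Fernhollow=21 Ironridge=16 Juniper=23 → close Ironridge (overflow 11)
  16÷2 = 8 each, +1 to first 0
Round 6: Fernhollow=29 Juniper=31 → close Juniper (overflow 19)
  31÷1 = 31 each, +1 to first 0

Closure order: Elkhorn, Briarlake, Greywater, Hollowpine, Ironridge, Juniper
Last habitat: Fernhollow with 60 animals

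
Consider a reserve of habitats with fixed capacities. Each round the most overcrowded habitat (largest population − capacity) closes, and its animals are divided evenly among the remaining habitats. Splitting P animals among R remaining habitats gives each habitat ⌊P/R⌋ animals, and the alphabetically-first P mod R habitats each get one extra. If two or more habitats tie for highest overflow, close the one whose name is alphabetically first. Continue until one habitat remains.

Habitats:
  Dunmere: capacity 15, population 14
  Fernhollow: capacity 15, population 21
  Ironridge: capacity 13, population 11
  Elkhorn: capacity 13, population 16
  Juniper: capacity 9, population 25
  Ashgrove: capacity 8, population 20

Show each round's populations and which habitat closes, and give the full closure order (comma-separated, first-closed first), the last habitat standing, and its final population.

Closure order: Juniper, Ashgrove, Fernhollow, Elkhorn, Dunmere
Last habitat: Ironridge with 107 animals

Round 1: Ashgrove=20 Dunmere=14 Elkhorn=16 Fernhollow=21 Ironridge=11 Juniper=25 → close Juniper (overflow 16)
  25÷5 = 5 each, +1 to first 0
Round 2: Ashgrove=25 Dunmere=19 Elkhorn=21 Fernhollow=26 Ironridge=16 → close Ashgrove (overflow 17)
  25÷4 = 6 each, +1 to first 1
Round 3: Dunmere=26 Elkhorn=27 Fernhollow=32 Ironridge=22 → close Fernhollow (overflow 17)
  32÷3 = 10 each, +1 to first 2
Round 4: Dunmere=37 Elkhorn=38 Ironridge=32 → close Elkhorn (overflow 25)
  38÷2 = 19 each, +1 to first 0
Round 5: Dunmere=56 Ironridge=51 → close Dunmere (overflow 41)
  56÷1 = 56 each, +1 to first 0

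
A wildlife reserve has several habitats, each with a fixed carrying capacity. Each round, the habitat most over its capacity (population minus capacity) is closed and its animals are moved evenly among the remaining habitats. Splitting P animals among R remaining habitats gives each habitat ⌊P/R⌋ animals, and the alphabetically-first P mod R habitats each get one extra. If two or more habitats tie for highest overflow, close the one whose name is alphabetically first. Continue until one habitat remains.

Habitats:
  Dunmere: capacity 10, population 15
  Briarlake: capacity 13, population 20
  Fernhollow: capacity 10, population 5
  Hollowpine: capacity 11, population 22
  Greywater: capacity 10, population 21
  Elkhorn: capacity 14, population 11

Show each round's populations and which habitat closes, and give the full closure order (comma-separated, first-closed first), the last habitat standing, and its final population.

Round 1: Briarlake=20 Dunmere=15 Elkhorn=11 Fernhollow=5 Greywater=21 Hollowpine=22 → close Greywater (overflow 11)
  21÷5 = 4 each, +1 to first 1
Round 2: Briarlake=25 Dunmere=19 Elkhorn=15 Fernhollow=9 Hollowpine=26 → close Hollowpine (overflow 15)
  26÷4 = 6 each, +1 to first 2
Round 3: Briarlake=32 Dunmere=26 Elkhorn=21 Fernhollow=15 → close Briarlake (overflow 19)
  32÷3 = 10 each, +1 to first 2
Round 4: Dunmere=37 Elkhorn=32 Fernhollow=25 → close Dunmere (overflow 27)
  37÷2 = 18 each, +1 to first 1
Round 5: Elkhorn=51 Fernhollow=43 → close Elkhorn (overflow 37)
  51÷1 = 51 each, +1 to first 0

Closure order: Greywater, Hollowpine, Briarlake, Dunmere, Elkhorn
Last habitat: Fernhollow with 94 animals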